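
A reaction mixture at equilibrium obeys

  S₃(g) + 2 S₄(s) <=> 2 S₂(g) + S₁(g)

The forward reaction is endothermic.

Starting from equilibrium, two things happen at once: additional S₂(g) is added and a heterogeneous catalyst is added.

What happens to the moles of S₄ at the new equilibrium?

increases

Adding S₂ (g), a product, drives the reaction to the left.
A catalyst speeds both forward and reverse rates equally; it changes neither Q nor K — no shift from this change.
The net shift is to the left. S₄ is a reactant, so its amount increases.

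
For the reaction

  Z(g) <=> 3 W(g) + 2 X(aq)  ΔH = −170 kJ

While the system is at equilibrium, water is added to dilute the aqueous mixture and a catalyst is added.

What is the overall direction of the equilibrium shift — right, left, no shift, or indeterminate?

Dilution lowers every aqueous concentration by the same factor. Δn_aq = 2 − 0 = +2, so the system shifts toward the side with more dissolved moles — to the right.
A catalyst speeds both forward and reverse rates equally; it changes neither Q nor K — no shift from this change.
Only the nonzero effect(s) matter; the net shift is to the right.

right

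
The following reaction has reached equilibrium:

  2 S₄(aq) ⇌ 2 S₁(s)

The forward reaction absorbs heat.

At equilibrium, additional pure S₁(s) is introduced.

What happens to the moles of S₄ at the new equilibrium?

unchanged

S₁ is a pure solid; its activity is 1 regardless of amount, so Q is unaffected — no shift from this change.
No net shift occurs, so the amount of S₄ is unchanged.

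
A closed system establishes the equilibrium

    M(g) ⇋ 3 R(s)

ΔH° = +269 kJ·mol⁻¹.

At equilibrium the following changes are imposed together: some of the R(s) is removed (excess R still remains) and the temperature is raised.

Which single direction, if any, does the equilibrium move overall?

right

R is a pure solid; its activity is 1 regardless of amount, so Q is unaffected — no shift from this change.
The forward reaction is endothermic. Raising T favours the endothermic direction — shift to the right.
Only the nonzero effect(s) matter; the net shift is to the right.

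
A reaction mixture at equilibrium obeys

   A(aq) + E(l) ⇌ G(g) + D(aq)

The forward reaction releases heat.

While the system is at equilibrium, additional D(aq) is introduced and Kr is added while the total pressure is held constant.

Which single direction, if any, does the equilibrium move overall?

cannot be determined

Adding D (aq), a product, drives the reaction to the left.
Adding inert gas at constant total pressure expands the volume and lowers every reacting partial pressure. With Δn_gas = 1 − 0 = +1, Q moves away from K toward the side with fewer gas moles, so the system shifts toward the side with more gas moles — to the right.
The individual effects push in opposite directions; without quantitative information the net direction cannot be determined.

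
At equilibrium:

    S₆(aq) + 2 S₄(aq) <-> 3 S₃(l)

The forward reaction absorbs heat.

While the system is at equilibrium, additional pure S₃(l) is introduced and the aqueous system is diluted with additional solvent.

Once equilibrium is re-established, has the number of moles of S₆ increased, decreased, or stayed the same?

S₃ is a pure liquid; its activity is 1 regardless of amount, so Q is unaffected — no shift from this change.
Dilution lowers every aqueous concentration by the same factor. Δn_aq = 0 − 3 = -3, so the system shifts toward the side with more dissolved moles — to the left.
The net shift is to the left. S₆ is a reactant, so its amount increases.

increases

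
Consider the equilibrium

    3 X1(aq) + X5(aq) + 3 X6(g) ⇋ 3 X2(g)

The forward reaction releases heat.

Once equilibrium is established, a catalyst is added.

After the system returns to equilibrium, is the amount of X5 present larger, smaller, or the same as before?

unchanged

A catalyst speeds both forward and reverse rates equally; it changes neither Q nor K — no shift from this change.
No net shift occurs, so the amount of X5 is unchanged.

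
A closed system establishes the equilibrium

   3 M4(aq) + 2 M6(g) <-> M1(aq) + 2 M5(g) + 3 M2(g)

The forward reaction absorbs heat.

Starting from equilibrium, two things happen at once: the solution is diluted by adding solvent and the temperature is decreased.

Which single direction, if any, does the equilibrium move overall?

left

Dilution lowers every aqueous concentration by the same factor. Δn_aq = 1 − 3 = -2, so the system shifts toward the side with more dissolved moles — to the left.
The forward reaction is endothermic. Lowering T favours the exothermic direction — shift to the left.
All effects act in the same direction — net shift to the left.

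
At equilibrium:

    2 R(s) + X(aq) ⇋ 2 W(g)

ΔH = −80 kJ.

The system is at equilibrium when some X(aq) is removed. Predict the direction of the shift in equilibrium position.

Removing X (aq), a reactant, drives the reaction to the left.

left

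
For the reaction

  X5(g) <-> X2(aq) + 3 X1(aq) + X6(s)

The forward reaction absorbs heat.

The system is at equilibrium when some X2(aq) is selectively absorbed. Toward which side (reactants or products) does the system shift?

right

Removing X2 (aq), a product, drives the reaction to the right.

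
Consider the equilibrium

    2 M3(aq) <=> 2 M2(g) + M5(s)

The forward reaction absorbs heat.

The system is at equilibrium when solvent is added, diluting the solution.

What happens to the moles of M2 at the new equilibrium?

Dilution lowers every aqueous concentration by the same factor. Δn_aq = 0 − 2 = -2, so the system shifts toward the side with more dissolved moles — to the left.
The net shift is to the left. M2 is a product, so its amount decreases.

decreases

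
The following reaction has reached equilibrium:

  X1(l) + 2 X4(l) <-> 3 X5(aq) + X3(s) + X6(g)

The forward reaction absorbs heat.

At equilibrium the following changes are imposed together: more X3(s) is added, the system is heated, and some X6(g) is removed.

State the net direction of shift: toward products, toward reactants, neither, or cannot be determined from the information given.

right

X3 is a pure solid; its activity is 1 regardless of amount, so Q is unaffected — no shift from this change.
The forward reaction is endothermic. Raising T favours the endothermic direction — shift to the right.
Removing X6 (g), a product, drives the reaction to the right.
Only the nonzero effect(s) matter; the net shift is to the right.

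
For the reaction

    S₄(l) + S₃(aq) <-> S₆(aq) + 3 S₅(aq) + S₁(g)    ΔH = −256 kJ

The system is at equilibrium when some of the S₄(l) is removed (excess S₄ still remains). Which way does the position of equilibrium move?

S₄ is a pure liquid; its activity is 1 regardless of amount, so Q is unaffected — no shift from this change.

no shift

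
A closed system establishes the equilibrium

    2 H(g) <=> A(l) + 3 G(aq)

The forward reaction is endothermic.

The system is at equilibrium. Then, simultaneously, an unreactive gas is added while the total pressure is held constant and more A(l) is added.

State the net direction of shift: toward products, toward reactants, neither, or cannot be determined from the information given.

left

Adding inert gas at constant total pressure expands the volume and lowers every reacting partial pressure. With Δn_gas = 0 − 2 = -2, Q moves away from K toward the side with fewer gas moles, so the system shifts toward the side with more gas moles — to the left.
A is a pure liquid; its activity is 1 regardless of amount, so Q is unaffected — no shift from this change.
Only the nonzero effect(s) matter; the net shift is to the left.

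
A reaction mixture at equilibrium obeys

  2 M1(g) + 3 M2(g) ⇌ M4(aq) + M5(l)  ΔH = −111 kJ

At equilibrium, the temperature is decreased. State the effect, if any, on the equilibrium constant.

K depends on temperature via the van 't Hoff relation. The forward reaction is exothermic, so lowering T increases K.

increases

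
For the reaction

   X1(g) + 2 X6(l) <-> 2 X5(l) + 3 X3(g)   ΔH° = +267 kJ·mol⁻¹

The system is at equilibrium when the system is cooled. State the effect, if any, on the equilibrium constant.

K depends on temperature via the van 't Hoff relation. The forward reaction is endothermic, so lowering T decreases K.

decreases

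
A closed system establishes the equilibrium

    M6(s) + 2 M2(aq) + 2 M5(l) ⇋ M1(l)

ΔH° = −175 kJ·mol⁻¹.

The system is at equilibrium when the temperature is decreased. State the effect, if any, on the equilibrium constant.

increases

K depends on temperature via the van 't Hoff relation. The forward reaction is exothermic, so lowering T increases K.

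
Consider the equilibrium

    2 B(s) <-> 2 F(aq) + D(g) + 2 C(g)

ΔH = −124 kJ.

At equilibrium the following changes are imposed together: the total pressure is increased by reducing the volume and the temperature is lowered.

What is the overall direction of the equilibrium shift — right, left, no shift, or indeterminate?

Gas moles: reactants 0, products 3 (Δn_gas = +3). Compression shifts the system toward the side with fewer moles of gas — to the left.
The forward reaction is exothermic. Lowering T favours the exothermic direction — shift to the right.
The individual effects push in opposite directions; without quantitative information the net direction cannot be determined.

cannot be determined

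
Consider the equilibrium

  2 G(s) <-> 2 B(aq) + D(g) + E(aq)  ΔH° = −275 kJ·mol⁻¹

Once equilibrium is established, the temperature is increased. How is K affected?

K depends on temperature via the van 't Hoff relation. The forward reaction is exothermic, so raising T decreases K.

decreases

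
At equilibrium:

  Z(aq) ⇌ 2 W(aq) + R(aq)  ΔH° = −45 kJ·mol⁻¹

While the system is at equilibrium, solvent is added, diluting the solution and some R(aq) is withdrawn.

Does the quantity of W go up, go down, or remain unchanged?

increases

Dilution lowers every aqueous concentration by the same factor. Δn_aq = 3 − 1 = +2, so the system shifts toward the side with more dissolved moles — to the right.
Removing R (aq), a product, drives the reaction to the right.
The net shift is to the right. W is a product, so its amount increases.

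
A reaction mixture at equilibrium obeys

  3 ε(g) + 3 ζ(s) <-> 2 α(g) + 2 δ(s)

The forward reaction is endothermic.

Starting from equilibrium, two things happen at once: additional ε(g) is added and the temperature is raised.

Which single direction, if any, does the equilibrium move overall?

Adding ε (g), a reactant, drives the reaction to the right.
The forward reaction is endothermic. Raising T favours the endothermic direction — shift to the right.
All effects act in the same direction — net shift to the right.

right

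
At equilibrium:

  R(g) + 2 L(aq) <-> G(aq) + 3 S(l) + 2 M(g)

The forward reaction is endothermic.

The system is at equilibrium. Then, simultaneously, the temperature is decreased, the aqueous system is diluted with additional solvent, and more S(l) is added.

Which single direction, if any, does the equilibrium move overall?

left

The forward reaction is endothermic. Lowering T favours the exothermic direction — shift to the left.
Dilution lowers every aqueous concentration by the same factor. Δn_aq = 1 − 2 = -1, so the system shifts toward the side with more dissolved moles — to the left.
S is a pure liquid; its activity is 1 regardless of amount, so Q is unaffected — no shift from this change.
Only the nonzero effect(s) matter; the net shift is to the left.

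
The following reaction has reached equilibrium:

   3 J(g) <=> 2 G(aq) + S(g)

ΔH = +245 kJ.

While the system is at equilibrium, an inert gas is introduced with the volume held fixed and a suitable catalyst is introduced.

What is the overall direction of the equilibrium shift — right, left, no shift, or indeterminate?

no shift

At constant volume, adding an inert gas leaves every reacting species' partial pressure unchanged, so Q is unchanged — no shift from this change.
A catalyst speeds both forward and reverse rates equally; it changes neither Q nor K — no shift from this change.
None of the changes alters Q relative to K, so there is no net shift.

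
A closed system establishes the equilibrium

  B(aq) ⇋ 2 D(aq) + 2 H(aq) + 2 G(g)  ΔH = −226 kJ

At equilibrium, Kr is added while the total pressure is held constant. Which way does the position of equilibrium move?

Adding inert gas at constant total pressure expands the volume and lowers every reacting partial pressure. With Δn_gas = 2 − 0 = +2, Q moves away from K toward the side with fewer gas moles, so the system shifts toward the side with more gas moles — to the right.

right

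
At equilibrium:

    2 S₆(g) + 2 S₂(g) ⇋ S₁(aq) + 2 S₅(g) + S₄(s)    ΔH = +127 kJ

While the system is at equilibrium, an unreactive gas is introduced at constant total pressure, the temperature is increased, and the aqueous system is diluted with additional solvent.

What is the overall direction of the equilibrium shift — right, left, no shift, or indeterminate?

cannot be determined

Adding inert gas at constant total pressure expands the volume and lowers every reacting partial pressure. With Δn_gas = 2 − 4 = -2, Q moves away from K toward the side with fewer gas moles, so the system shifts toward the side with more gas moles — to the left.
The forward reaction is endothermic. Raising T favours the endothermic direction — shift to the right.
Dilution lowers every aqueous concentration by the same factor. Δn_aq = 1 − 0 = +1, so the system shifts toward the side with more dissolved moles — to the right.
The individual effects push in opposite directions; without quantitative information the net direction cannot be determined.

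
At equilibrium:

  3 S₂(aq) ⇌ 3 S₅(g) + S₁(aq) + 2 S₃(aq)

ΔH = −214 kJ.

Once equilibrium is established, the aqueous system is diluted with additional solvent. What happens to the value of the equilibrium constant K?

unchanged

The equilibrium constant depends only on temperature. This perturbation changes neither the position of equilibrium nor K.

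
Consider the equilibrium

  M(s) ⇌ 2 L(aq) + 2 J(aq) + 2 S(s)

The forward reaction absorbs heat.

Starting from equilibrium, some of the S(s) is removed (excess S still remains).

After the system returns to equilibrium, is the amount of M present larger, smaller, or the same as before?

unchanged

S is a pure solid; its activity is 1 regardless of amount, so Q is unaffected — no shift from this change.
No net shift occurs, so the amount of M is unchanged.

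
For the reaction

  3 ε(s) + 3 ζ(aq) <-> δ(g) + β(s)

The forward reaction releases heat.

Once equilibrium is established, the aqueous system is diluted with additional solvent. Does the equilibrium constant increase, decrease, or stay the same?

unchanged

The equilibrium constant depends only on temperature. This perturbation may move the position of equilibrium, but since T is unchanged, K itself is unchanged.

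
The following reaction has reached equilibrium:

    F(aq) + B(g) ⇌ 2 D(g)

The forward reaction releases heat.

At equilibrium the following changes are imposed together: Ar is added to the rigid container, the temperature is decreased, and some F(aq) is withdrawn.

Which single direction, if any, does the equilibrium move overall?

At constant volume, adding an inert gas leaves every reacting species' partial pressure unchanged, so Q is unchanged — no shift from this change.
The forward reaction is exothermic. Lowering T favours the exothermic direction — shift to the right.
Removing F (aq), a reactant, drives the reaction to the left.
The individual effects push in opposite directions; without quantitative information the net direction cannot be determined.

cannot be determined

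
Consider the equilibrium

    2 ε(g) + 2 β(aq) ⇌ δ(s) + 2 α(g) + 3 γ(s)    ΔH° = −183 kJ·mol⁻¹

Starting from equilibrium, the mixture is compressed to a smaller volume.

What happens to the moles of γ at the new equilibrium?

unchanged

Gas moles: reactants 2, products 2. Δn_gas = 0, so a volume change leaves Q equal to K — no shift from this change.
No net shift occurs, so the amount of γ is unchanged.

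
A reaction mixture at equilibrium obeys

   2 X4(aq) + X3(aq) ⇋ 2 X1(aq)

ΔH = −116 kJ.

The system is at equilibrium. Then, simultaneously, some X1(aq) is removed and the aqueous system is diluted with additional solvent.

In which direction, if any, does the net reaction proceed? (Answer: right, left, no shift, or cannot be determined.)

Removing X1 (aq), a product, drives the reaction to the right.
Dilution lowers every aqueous concentration by the same factor. Δn_aq = 2 − 3 = -1, so the system shifts toward the side with more dissolved moles — to the left.
The individual effects push in opposite directions; without quantitative information the net direction cannot be determined.

cannot be determined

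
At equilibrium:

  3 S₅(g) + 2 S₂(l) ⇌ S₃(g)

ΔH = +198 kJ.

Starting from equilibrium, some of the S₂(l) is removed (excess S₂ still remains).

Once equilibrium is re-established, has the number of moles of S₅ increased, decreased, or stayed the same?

S₂ is a pure liquid; its activity is 1 regardless of amount, so Q is unaffected — no shift from this change.
No net shift occurs, so the amount of S₅ is unchanged.

unchanged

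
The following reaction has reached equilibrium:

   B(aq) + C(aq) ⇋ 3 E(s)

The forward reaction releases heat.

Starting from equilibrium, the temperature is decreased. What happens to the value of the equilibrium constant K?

increases

K depends on temperature via the van 't Hoff relation. The forward reaction is exothermic, so lowering T increases K.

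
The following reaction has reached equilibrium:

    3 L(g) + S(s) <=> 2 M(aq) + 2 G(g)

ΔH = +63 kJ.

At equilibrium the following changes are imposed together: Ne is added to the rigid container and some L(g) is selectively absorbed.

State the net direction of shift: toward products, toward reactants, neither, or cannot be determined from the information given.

left

At constant volume, adding an inert gas leaves every reacting species' partial pressure unchanged, so Q is unchanged — no shift from this change.
Removing L (g), a reactant, drives the reaction to the left.
Only the nonzero effect(s) matter; the net shift is to the left.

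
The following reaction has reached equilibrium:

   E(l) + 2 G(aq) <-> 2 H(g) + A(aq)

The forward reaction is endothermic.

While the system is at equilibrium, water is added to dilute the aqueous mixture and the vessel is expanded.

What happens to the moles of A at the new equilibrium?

Dilution lowers every aqueous concentration by the same factor. Δn_aq = 1 − 2 = -1, so the system shifts toward the side with more dissolved moles — to the left.
Gas moles: reactants 0, products 2 (Δn_gas = +2). Expansion shifts the system toward the side with more moles of gas — to the right.
The two effects oppose each other, so the net shift — and hence the change in A — cannot be determined from the given information.

cannot be determined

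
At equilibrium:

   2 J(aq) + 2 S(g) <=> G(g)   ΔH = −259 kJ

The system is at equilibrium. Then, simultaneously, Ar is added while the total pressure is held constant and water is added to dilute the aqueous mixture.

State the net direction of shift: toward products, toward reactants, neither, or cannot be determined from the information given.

Adding inert gas at constant total pressure expands the volume and lowers every reacting partial pressure. With Δn_gas = 1 − 2 = -1, Q moves away from K toward the side with fewer gas moles, so the system shifts toward the side with more gas moles — to the left.
Dilution lowers every aqueous concentration by the same factor. Δn_aq = 0 − 2 = -2, so the system shifts toward the side with more dissolved moles — to the left.
All effects act in the same direction — net shift to the left.

left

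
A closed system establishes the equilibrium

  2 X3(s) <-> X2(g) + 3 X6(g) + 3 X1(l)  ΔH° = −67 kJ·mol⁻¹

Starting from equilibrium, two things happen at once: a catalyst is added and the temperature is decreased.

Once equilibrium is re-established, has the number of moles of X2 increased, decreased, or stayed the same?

A catalyst speeds both forward and reverse rates equally; it changes neither Q nor K — no shift from this change.
The forward reaction is exothermic. Lowering T favours the exothermic direction — shift to the right.
The net shift is to the right. X2 is a product, so its amount increases.

increases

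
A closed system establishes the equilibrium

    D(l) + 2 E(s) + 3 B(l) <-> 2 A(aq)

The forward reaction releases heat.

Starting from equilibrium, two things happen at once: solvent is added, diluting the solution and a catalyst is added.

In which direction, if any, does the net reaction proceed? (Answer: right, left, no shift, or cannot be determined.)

Dilution lowers every aqueous concentration by the same factor. Δn_aq = 2 − 0 = +2, so the system shifts toward the side with more dissolved moles — to the right.
A catalyst speeds both forward and reverse rates equally; it changes neither Q nor K — no shift from this change.
Only the nonzero effect(s) matter; the net shift is to the right.

right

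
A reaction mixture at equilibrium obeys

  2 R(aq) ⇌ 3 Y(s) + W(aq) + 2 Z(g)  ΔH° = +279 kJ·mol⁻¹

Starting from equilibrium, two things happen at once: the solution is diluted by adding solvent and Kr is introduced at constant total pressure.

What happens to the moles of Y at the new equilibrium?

cannot be determined

Dilution lowers every aqueous concentration by the same factor. Δn_aq = 1 − 2 = -1, so the system shifts toward the side with more dissolved moles — to the left.
Adding inert gas at constant total pressure expands the volume and lowers every reacting partial pressure. With Δn_gas = 2 − 0 = +2, Q moves away from K toward the side with fewer gas moles, so the system shifts toward the side with more gas moles — to the right.
The two effects oppose each other, so the net shift — and hence the change in Y — cannot be determined from the given information.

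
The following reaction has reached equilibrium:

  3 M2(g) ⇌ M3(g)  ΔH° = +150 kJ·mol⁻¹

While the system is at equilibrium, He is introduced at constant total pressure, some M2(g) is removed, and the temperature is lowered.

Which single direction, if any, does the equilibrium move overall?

left

Adding inert gas at constant total pressure expands the volume and lowers every reacting partial pressure. With Δn_gas = 1 − 3 = -2, Q moves away from K toward the side with fewer gas moles, so the system shifts toward the side with more gas moles — to the left.
Removing M2 (g), a reactant, drives the reaction to the left.
The forward reaction is endothermic. Lowering T favours the exothermic direction — shift to the left.
All effects act in the same direction — net shift to the left.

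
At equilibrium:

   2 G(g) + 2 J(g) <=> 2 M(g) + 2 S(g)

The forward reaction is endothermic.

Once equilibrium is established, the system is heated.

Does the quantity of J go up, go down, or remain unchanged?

decreases

The forward reaction is endothermic. Raising T favours the endothermic direction — shift to the right.
The net shift is to the right. J is a reactant, so its amount decreases.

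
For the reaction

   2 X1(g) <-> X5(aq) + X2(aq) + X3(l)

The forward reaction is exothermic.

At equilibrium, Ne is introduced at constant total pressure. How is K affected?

The equilibrium constant depends only on temperature. This perturbation may move the position of equilibrium, but since T is unchanged, K itself is unchanged.

unchanged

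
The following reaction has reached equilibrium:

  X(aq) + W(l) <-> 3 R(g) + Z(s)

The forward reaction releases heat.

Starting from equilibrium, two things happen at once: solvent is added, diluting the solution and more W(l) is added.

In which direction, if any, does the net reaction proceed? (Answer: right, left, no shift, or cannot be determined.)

Dilution lowers every aqueous concentration by the same factor. Δn_aq = 0 − 1 = -1, so the system shifts toward the side with more dissolved moles — to the left.
W is a pure liquid; its activity is 1 regardless of amount, so Q is unaffected — no shift from this change.
Only the nonzero effect(s) matter; the net shift is to the left.

left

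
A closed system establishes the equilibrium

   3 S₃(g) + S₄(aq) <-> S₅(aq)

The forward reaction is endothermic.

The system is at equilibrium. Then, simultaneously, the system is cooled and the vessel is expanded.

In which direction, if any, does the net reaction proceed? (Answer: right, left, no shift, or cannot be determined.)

left

The forward reaction is endothermic. Lowering T favours the exothermic direction — shift to the left.
Gas moles: reactants 3, products 0 (Δn_gas = -3). Expansion shifts the system toward the side with more moles of gas — to the left.
All effects act in the same direction — net shift to the left.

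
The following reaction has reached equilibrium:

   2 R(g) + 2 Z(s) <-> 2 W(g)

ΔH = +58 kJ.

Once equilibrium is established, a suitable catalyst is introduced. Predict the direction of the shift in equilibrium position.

no shift

A catalyst speeds both forward and reverse rates equally; it changes neither Q nor K — no shift from this change.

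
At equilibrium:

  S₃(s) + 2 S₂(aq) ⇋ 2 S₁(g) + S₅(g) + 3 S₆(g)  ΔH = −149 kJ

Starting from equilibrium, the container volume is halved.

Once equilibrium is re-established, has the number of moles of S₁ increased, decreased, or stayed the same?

Gas moles: reactants 0, products 6 (Δn_gas = +6). Compression shifts the system toward the side with fewer moles of gas — to the left.
The net shift is to the left. S₁ is a product, so its amount decreases.

decreases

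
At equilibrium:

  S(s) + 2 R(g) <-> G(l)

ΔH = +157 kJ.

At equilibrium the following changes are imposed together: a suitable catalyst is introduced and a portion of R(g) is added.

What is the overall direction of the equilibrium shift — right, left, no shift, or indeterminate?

A catalyst speeds both forward and reverse rates equally; it changes neither Q nor K — no shift from this change.
Adding R (g), a reactant, drives the reaction to the right.
Only the nonzero effect(s) matter; the net shift is to the right.

right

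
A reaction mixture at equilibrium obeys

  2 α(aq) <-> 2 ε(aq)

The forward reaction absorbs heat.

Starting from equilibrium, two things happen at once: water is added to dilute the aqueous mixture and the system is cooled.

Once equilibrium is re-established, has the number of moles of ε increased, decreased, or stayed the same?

Dilution scales every aqueous concentration by the same factor. Δn_aq = 2 − 2 = 0, so Q is unchanged — no shift.
The forward reaction is endothermic. Lowering T favours the exothermic direction — shift to the left.
The net shift is to the left. ε is a product, so its amount decreases.

decreases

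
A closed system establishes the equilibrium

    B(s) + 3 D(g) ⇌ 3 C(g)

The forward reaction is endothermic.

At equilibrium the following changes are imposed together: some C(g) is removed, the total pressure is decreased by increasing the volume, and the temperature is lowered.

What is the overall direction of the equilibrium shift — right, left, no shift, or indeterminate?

cannot be determined

Removing C (g), a product, drives the reaction to the right.
Gas moles: reactants 3, products 3. Δn_gas = 0, so a volume change leaves Q equal to K — no shift from this change.
The forward reaction is endothermic. Lowering T favours the exothermic direction — shift to the left.
The individual effects push in opposite directions; without quantitative information the net direction cannot be determined.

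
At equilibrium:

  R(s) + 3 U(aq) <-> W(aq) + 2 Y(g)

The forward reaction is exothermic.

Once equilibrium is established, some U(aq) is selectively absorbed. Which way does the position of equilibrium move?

Removing U (aq), a reactant, drives the reaction to the left.

left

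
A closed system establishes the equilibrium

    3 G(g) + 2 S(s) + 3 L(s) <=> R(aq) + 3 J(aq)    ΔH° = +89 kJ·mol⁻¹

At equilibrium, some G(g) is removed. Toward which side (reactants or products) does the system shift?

Removing G (g), a reactant, drives the reaction to the left.

left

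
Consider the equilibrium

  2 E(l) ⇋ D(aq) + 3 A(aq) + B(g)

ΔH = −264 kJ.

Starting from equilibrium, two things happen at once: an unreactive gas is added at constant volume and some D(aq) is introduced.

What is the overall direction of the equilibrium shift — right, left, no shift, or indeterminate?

left

At constant volume, adding an inert gas leaves every reacting species' partial pressure unchanged, so Q is unchanged — no shift from this change.
Adding D (aq), a product, drives the reaction to the left.
Only the nonzero effect(s) matter; the net shift is to the left.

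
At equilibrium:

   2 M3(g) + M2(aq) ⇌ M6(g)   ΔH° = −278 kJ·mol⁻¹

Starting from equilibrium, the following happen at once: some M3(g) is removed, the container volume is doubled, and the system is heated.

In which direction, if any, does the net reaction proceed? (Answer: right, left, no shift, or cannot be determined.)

left

Removing M3 (g), a reactant, drives the reaction to the left.
Gas moles: reactants 2, products 1 (Δn_gas = -1). Expansion shifts the system toward the side with more moles of gas — to the left.
The forward reaction is exothermic. Raising T favours the endothermic direction — shift to the left.
All effects act in the same direction — net shift to the left.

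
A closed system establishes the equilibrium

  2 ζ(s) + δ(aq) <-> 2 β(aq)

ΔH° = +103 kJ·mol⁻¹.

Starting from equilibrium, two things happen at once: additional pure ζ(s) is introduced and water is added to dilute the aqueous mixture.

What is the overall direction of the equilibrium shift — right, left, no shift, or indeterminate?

ζ is a pure solid; its activity is 1 regardless of amount, so Q is unaffected — no shift from this change.
Dilution lowers every aqueous concentration by the same factor. Δn_aq = 2 − 1 = +1, so the system shifts toward the side with more dissolved moles — to the right.
Only the nonzero effect(s) matter; the net shift is to the right.

right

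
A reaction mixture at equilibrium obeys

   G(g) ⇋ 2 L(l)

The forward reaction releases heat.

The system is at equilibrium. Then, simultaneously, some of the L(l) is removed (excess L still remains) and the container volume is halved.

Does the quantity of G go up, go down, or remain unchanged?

L is a pure liquid; its activity is 1 regardless of amount, so Q is unaffected — no shift from this change.
Gas moles: reactants 1, products 0 (Δn_gas = -1). Compression shifts the system toward the side with fewer moles of gas — to the right.
The net shift is to the right. G is a reactant, so its amount decreases.

decreases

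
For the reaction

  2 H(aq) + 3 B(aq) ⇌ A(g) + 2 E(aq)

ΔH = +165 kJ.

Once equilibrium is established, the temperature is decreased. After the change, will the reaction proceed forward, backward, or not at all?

left

The forward reaction is endothermic. Lowering T favours the exothermic direction — shift to the left.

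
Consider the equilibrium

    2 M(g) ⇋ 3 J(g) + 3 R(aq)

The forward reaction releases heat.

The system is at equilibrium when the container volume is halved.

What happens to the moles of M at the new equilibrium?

Gas moles: reactants 2, products 3 (Δn_gas = +1). Compression shifts the system toward the side with fewer moles of gas — to the left.
The net shift is to the left. M is a reactant, so its amount increases.

increases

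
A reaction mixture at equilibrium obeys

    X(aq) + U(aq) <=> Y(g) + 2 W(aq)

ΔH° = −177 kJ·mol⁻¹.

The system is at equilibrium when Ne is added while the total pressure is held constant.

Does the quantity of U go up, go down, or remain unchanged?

Adding inert gas at constant total pressure expands the volume and lowers every reacting partial pressure. With Δn_gas = 1 − 0 = +1, Q moves away from K toward the side with fewer gas moles, so the system shifts toward the side with more gas moles — to the right.
The net shift is to the right. U is a reactant, so its amount decreases.

decreases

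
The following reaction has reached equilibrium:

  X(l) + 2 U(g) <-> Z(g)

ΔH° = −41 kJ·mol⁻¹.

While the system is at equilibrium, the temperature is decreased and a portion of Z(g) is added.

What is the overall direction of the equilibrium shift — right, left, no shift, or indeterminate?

cannot be determined

The forward reaction is exothermic. Lowering T favours the exothermic direction — shift to the right.
Adding Z (g), a product, drives the reaction to the left.
The individual effects push in opposite directions; without quantitative information the net direction cannot be determined.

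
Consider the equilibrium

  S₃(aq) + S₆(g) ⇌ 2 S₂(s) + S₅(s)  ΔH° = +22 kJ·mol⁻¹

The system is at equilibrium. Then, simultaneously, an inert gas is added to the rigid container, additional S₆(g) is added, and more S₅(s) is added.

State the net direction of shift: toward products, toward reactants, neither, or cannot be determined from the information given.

At constant volume, adding an inert gas leaves every reacting species' partial pressure unchanged, so Q is unchanged — no shift from this change.
Adding S₆ (g), a reactant, drives the reaction to the right.
S₅ is a pure solid; its activity is 1 regardless of amount, so Q is unaffected — no shift from this change.
Only the nonzero effect(s) matter; the net shift is to the right.

right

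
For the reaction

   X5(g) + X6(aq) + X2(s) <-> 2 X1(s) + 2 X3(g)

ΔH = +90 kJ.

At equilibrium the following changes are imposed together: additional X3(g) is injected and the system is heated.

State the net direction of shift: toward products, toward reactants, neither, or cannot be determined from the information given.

Adding X3 (g), a product, drives the reaction to the left.
The forward reaction is endothermic. Raising T favours the endothermic direction — shift to the right.
The individual effects push in opposite directions; without quantitative information the net direction cannot be determined.

cannot be determined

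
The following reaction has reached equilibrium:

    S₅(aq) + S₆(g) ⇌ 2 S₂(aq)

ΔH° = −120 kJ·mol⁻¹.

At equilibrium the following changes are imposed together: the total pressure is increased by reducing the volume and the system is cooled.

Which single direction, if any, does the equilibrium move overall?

right

Gas moles: reactants 1, products 0 (Δn_gas = -1). Compression shifts the system toward the side with fewer moles of gas — to the right.
The forward reaction is exothermic. Lowering T favours the exothermic direction — shift to the right.
All effects act in the same direction — net shift to the right.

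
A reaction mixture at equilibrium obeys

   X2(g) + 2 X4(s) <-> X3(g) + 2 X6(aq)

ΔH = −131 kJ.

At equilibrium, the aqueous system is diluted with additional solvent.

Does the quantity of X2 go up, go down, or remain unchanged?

decreases

Dilution lowers every aqueous concentration by the same factor. Δn_aq = 2 − 0 = +2, so the system shifts toward the side with more dissolved moles — to the right.
The net shift is to the right. X2 is a reactant, so its amount decreases.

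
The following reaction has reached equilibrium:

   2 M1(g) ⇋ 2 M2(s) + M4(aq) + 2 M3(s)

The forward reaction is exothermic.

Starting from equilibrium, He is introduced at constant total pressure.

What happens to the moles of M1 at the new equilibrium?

increases

Adding inert gas at constant total pressure expands the volume and lowers every reacting partial pressure. With Δn_gas = 0 − 2 = -2, Q moves away from K toward the side with fewer gas moles, so the system shifts toward the side with more gas moles — to the left.
The net shift is to the left. M1 is a reactant, so its amount increases.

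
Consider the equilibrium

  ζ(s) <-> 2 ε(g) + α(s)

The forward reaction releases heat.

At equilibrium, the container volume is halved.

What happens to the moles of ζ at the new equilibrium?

Gas moles: reactants 0, products 2 (Δn_gas = +2). Compression shifts the system toward the side with fewer moles of gas — to the left.
The net shift is to the left. ζ is a reactant, so its amount increases.

increases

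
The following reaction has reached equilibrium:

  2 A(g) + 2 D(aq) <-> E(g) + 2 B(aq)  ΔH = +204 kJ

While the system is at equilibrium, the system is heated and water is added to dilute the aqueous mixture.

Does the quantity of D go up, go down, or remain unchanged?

decreases

The forward reaction is endothermic. Raising T favours the endothermic direction — shift to the right.
Dilution scales every aqueous concentration by the same factor. Δn_aq = 2 − 2 = 0, so Q is unchanged — no shift.
The net shift is to the right. D is a reactant, so its amount decreases.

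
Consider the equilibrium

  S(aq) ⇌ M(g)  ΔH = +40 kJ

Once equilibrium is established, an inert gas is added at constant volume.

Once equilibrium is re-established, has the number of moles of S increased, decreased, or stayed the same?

unchanged

At constant volume, adding an inert gas leaves every reacting species' partial pressure unchanged, so Q is unchanged — no shift from this change.
No net shift occurs, so the amount of S is unchanged.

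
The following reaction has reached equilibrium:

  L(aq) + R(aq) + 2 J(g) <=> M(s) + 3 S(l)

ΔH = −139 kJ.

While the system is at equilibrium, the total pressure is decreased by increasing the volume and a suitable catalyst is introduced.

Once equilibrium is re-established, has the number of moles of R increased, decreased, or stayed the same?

Gas moles: reactants 2, products 0 (Δn_gas = -2). Expansion shifts the system toward the side with more moles of gas — to the left.
A catalyst speeds both forward and reverse rates equally; it changes neither Q nor K — no shift from this change.
The net shift is to the left. R is a reactant, so its amount increases.

increases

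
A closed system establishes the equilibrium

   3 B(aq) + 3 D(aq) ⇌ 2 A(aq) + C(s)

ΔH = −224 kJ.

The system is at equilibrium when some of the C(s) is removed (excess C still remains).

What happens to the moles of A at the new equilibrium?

unchanged

C is a pure solid; its activity is 1 regardless of amount, so Q is unaffected — no shift from this change.
No net shift occurs, so the amount of A is unchanged.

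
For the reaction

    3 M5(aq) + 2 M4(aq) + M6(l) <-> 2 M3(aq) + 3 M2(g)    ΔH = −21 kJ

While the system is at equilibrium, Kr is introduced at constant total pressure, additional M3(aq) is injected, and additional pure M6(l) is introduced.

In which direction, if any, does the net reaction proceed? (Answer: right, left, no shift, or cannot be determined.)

Adding inert gas at constant total pressure expands the volume and lowers every reacting partial pressure. With Δn_gas = 3 − 0 = +3, Q moves away from K toward the side with fewer gas moles, so the system shifts toward the side with more gas moles — to the right.
Adding M3 (aq), a product, drives the reaction to the left.
M6 is a pure liquid; its activity is 1 regardless of amount, so Q is unaffected — no shift from this change.
The individual effects push in opposite directions; without quantitative information the net direction cannot be determined.

cannot be determined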